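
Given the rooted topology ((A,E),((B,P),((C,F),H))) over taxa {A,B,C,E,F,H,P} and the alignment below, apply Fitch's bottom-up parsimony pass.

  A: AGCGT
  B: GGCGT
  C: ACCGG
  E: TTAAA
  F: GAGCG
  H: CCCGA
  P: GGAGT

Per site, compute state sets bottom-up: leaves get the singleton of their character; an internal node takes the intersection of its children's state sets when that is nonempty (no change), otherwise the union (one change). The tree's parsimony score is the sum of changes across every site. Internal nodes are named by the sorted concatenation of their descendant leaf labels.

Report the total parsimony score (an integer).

site 0, node AE: A={A} ∪ E={T} → {A,T} (+1)
site 0, node BP: B={G} ∩ P={G} → {G} (+0)
site 0, node CF: C={A} ∪ F={G} → {A,G} (+1)
site 0, node CFH: CF={A,G} ∪ H={C} → {A,C,G} (+1)
site 0, node BCFHP: BP={G} ∩ CFH={A,C,G} → {G} (+0)
site 0, node ABCEFHP: AE={A,T} ∪ BCFHP={G} → {A,G,T} (+1)
site 1, node AE: A={G} ∪ E={T} → {G,T} (+1)
site 1, node BP: B={G} ∩ P={G} → {G} (+0)
site 1, node CF: C={C} ∪ F={A} → {A,C} (+1)
site 1, node CFH: CF={A,C} ∩ H={C} → {C} (+0)
site 1, node BCFHP: BP={G} ∪ CFH={C} → {C,G} (+1)
site 1, node ABCEFHP: AE={G,T} ∩ BCFHP={C,G} → {G} (+0)
site 2, node AE: A={C} ∪ E={A} → {A,C} (+1)
site 2, node BP: B={C} ∪ P={A} → {A,C} (+1)
site 2, node CF: C={C} ∪ F={G} → {C,G} (+1)
site 2, node CFH: CF={C,G} ∩ H={C} → {C} (+0)
site 2, node BCFHP: BP={A,C} ∩ CFH={C} → {C} (+0)
site 2, node ABCEFHP: AE={A,C} ∩ BCFHP={C} → {C} (+0)
site 3, node AE: A={G} ∪ E={A} → {A,G} (+1)
site 3, node BP: B={G} ∩ P={G} → {G} (+0)
site 3, node CF: C={G} ∪ F={C} → {C,G} (+1)
site 3, node CFH: CF={C,G} ∩ H={G} → {G} (+0)
site 3, node BCFHP: BP={G} ∩ CFH={G} → {G} (+0)
site 3, node ABCEFHP: AE={A,G} ∩ BCFHP={G} → {G} (+0)
site 4, node AE: A={T} ∪ E={A} → {A,T} (+1)
site 4, node BP: B={T} ∩ P={T} → {T} (+0)
site 4, node CF: C={G} ∩ F={G} → {G} (+0)
site 4, node CFH: CF={G} ∪ H={A} → {A,G} (+1)
site 4, node BCFHP: BP={T} ∪ CFH={A,G} → {A,G,T} (+1)
site 4, node ABCEFHP: AE={A,T} ∩ BCFHP={A,G,T} → {A,T} (+0)
per-site changes: [4, 3, 3, 2, 3]; total = 15

15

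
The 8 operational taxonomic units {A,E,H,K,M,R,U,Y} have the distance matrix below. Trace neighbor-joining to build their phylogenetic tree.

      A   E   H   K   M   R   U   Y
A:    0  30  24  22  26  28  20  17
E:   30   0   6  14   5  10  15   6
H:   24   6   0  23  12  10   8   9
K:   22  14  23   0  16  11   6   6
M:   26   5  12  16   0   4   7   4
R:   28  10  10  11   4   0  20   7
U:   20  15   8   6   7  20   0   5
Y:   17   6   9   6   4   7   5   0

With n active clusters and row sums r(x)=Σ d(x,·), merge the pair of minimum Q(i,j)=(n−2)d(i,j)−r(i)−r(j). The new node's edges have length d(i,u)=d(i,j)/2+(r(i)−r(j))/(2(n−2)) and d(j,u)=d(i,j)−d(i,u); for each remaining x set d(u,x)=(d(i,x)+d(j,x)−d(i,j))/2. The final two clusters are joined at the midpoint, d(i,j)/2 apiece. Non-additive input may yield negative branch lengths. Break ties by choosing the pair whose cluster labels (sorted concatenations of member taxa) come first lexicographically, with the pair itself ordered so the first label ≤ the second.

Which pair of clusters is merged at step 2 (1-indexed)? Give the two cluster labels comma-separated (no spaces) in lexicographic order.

step 1: merge (K,U) at d=6, Q=-143; branch lengths K→53/12, U→19/12; new cluster KU
  updated: d(A,KU)=18, d(E,KU)=23/2, d(H,KU)=25/2, d(KU,M)=17/2, d(KU,R)=25/2, d(KU,Y)=5/2
step 2: merge (A,KU) at d=18, Q=-237/2; branch lengths A→67/4, KU→5/4; new cluster AKU
  updated: d(AKU,E)=47/4, d(AKU,H)=37/4, d(AKU,M)=33/4, d(AKU,R)=45/4, d(AKU,Y)=3/4
step 3: merge (AKU,Y) at d=3/4, Q=-65; branch lengths AKU→35/16, Y→-23/16; new cluster AKUY
  updated: d(AKUY,E)=17/2, d(AKUY,H)=35/4, d(AKUY,M)=23/4, d(AKUY,R)=35/4
step 4: merge (E,H) at d=6, Q=-193/4; branch lengths E→43/24, H→101/24; new cluster EH
  updated: d(AKUY,EH)=45/8, d(EH,M)=11/2, d(EH,R)=7
step 5: merge (AKUY,EH) at d=45/8, Q=-27; branch lengths AKUY→53/16, EH→37/16; new cluster AEHKUY
  updated: d(AEHKUY,M)=45/16, d(AEHKUY,R)=81/16
step 6: merge (AEHKUY,M) at d=45/16, Q=-95/8; branch lengths AEHKUY→31/16, M→7/8; new cluster AEHKMUY
  updated: d(AEHKMUY,R)=25/8
step 7: merge (AEHKMUY,R) at d=25/8; branch lengths AEHKMUY→25/16, R→25/16; new cluster AEHKMRUY
final tree: (((((A:67/4,(K:53/12,U:19/12):5/4):35/16,Y:-23/16):53/16,(E:43/24,H:101/24):37/16):31/16,M:7/8):25/16,R:25/16)
total length: 677/16

A,KU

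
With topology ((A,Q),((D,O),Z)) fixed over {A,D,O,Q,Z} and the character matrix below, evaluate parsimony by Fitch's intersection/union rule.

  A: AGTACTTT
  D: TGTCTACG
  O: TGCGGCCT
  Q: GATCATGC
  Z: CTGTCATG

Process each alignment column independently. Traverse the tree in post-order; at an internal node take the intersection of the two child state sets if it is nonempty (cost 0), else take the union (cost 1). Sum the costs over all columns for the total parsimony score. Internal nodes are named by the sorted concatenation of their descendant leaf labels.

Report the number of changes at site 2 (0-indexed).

AQ@0: {A} ∪ {G} = {A,G} (union, +1)
DO@0: {T} ∩ {T} = {T} (intersection, +0)
DOZ@0: {T} ∪ {C} = {C,T} (union, +1)
ADOQZ@0: {A,G} ∪ {C,T} = {A,C,G,T} (union, +1)
AQ@1: {G} ∪ {A} = {A,G} (union, +1)
DO@1: {G} ∩ {G} = {G} (intersection, +0)
DOZ@1: {G} ∪ {T} = {G,T} (union, +1)
ADOQZ@1: {A,G} ∩ {G,T} = {G} (intersection, +0)
AQ@2: {T} ∩ {T} = {T} (intersection, +0)
DO@2: {T} ∪ {C} = {C,T} (union, +1)
DOZ@2: {C,T} ∪ {G} = {C,G,T} (union, +1)
ADOQZ@2: {T} ∩ {C,G,T} = {T} (intersection, +0)
AQ@3: {A} ∪ {C} = {A,C} (union, +1)
DO@3: {C} ∪ {G} = {C,G} (union, +1)
DOZ@3: {C,G} ∪ {T} = {C,G,T} (union, +1)
ADOQZ@3: {A,C} ∩ {C,G,T} = {C} (intersection, +0)
AQ@4: {C} ∪ {A} = {A,C} (union, +1)
DO@4: {T} ∪ {G} = {G,T} (union, +1)
DOZ@4: {G,T} ∪ {C} = {C,G,T} (union, +1)
ADOQZ@4: {A,C} ∩ {C,G,T} = {C} (intersection, +0)
AQ@5: {T} ∩ {T} = {T} (intersection, +0)
DO@5: {A} ∪ {C} = {A,C} (union, +1)
DOZ@5: {A,C} ∩ {A} = {A} (intersection, +0)
ADOQZ@5: {T} ∪ {A} = {A,T} (union, +1)
AQ@6: {T} ∪ {G} = {G,T} (union, +1)
DO@6: {C} ∩ {C} = {C} (intersection, +0)
DOZ@6: {C} ∪ {T} = {C,T} (union, +1)
ADOQZ@6: {G,T} ∩ {C,T} = {T} (intersection, +0)
AQ@7: {T} ∪ {C} = {C,T} (union, +1)
DO@7: {G} ∪ {T} = {G,T} (union, +1)
DOZ@7: {G,T} ∩ {G} = {G} (intersection, +0)
ADOQZ@7: {C,T} ∪ {G} = {C,G,T} (union, +1)
per-site changes: [3, 2, 2, 3, 3, 2, 2, 3]; total = 20

2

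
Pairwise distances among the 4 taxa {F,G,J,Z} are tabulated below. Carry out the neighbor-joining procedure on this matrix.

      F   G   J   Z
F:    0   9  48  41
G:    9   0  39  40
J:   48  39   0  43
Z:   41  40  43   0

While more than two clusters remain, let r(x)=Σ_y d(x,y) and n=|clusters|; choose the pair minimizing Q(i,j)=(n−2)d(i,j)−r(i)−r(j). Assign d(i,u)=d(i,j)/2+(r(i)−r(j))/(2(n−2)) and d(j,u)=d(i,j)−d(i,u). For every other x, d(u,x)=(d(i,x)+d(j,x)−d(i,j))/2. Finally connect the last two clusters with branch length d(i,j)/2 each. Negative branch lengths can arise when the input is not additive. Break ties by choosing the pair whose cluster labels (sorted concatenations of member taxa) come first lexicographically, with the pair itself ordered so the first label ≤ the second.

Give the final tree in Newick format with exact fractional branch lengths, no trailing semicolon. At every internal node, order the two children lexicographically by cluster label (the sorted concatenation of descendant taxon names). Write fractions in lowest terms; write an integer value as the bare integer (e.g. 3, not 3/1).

1. join F+G (d=9, Q=-168) ⇒ FG; edges |F|=7, |G|=2
  updated: d(FG,J)=39, d(FG,Z)=36
2. join FG+J (d=39, Q=-118) ⇒ FGJ; edges |FG|=16, |J|=23
  updated: d(FGJ,Z)=20
3. join FGJ+Z (d=20) ⇒ FGJZ; edges |FGJ|=10, |Z|=10
final tree: (((F:7,G:2):16,J:23):10,Z:10)
total length: 68

(((F:7,G:2):16,J:23):10,Z:10)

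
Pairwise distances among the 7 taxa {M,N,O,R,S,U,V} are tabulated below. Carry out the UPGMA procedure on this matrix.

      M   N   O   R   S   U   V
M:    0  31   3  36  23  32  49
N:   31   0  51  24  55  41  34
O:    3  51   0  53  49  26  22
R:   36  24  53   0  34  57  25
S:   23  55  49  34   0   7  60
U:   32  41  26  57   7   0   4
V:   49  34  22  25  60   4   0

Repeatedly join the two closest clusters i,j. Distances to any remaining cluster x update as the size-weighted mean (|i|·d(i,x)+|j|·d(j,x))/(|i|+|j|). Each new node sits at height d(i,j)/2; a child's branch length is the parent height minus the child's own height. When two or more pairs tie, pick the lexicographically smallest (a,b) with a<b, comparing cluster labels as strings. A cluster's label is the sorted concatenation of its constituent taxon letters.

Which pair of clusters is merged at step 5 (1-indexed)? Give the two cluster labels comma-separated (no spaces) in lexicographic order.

step 1: merge (M,O) at d=3; branch lengths M→3/2, O→3/2; new cluster MO
  updated: d(MO,N)=41, d(MO,R)=89/2, d(MO,S)=36, d(MO,U)=29, d(MO,V)=71/2
step 2: merge (U,V) at d=4; branch lengths U→2, V→2; new cluster UV
  updated: d(MO,UV)=129/4, d(N,UV)=75/2, d(R,UV)=41, d(S,UV)=67/2
step 3: merge (N,R) at d=24; branch lengths N→12, R→12; new cluster NR
  updated: d(MO,NR)=171/4, d(NR,S)=89/2, d(NR,UV)=157/4
step 4: merge (MO,UV) at d=129/4; branch lengths MO→117/8, UV→113/8; new cluster MOUV
  updated: d(MOUV,NR)=41, d(MOUV,S)=139/4
step 5: merge (MOUV,S) at d=139/4; branch lengths MOUV→5/4, S→139/8; new cluster MOSUV
  updated: d(MOSUV,NR)=417/10
step 6: merge (MOSUV,NR) at d=417/10; branch lengths MOSUV→139/40, NR→177/20; new cluster MNORSUV
final tree: ((((M:3/2,O:3/2):117/8,(U:2,V:2):113/8):5/4,S:139/8):139/40,(N:12,R:12):177/20)
total length: 907/10

MOUV,S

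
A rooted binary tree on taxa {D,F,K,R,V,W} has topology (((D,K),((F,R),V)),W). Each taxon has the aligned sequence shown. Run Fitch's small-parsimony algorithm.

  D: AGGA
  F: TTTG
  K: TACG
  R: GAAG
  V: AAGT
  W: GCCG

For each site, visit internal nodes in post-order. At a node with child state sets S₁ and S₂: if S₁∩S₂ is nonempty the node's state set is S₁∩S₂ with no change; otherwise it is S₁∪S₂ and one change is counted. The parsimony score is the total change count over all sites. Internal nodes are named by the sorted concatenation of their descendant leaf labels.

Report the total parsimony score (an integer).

DK@0: {A} ∪ {T} = {A,T} (union, +1)
FR@0: {T} ∪ {G} = {G,T} (union, +1)
FRV@0: {G,T} ∪ {A} = {A,G,T} (union, +1)
DFKRV@0: {A,T} ∩ {A,G,T} = {A,T} (intersection, +0)
DFKRVW@0: {A,T} ∪ {G} = {A,G,T} (union, +1)
DK@1: {G} ∪ {A} = {A,G} (union, +1)
FR@1: {T} ∪ {A} = {A,T} (union, +1)
FRV@1: {A,T} ∩ {A} = {A} (intersection, +0)
DFKRV@1: {A,G} ∩ {A} = {A} (intersection, +0)
DFKRVW@1: {A} ∪ {C} = {A,C} (union, +1)
DK@2: {G} ∪ {C} = {C,G} (union, +1)
FR@2: {T} ∪ {A} = {A,T} (union, +1)
FRV@2: {A,T} ∪ {G} = {A,G,T} (union, +1)
DFKRV@2: {C,G} ∩ {A,G,T} = {G} (intersection, +0)
DFKRVW@2: {G} ∪ {C} = {C,G} (union, +1)
DK@3: {A} ∪ {G} = {A,G} (union, +1)
FR@3: {G} ∩ {G} = {G} (intersection, +0)
FRV@3: {G} ∪ {T} = {G,T} (union, +1)
DFKRV@3: {A,G} ∩ {G,T} = {G} (intersection, +0)
DFKRVW@3: {G} ∩ {G} = {G} (intersection, +0)
per-site changes: [4, 3, 4, 2]; total = 13

13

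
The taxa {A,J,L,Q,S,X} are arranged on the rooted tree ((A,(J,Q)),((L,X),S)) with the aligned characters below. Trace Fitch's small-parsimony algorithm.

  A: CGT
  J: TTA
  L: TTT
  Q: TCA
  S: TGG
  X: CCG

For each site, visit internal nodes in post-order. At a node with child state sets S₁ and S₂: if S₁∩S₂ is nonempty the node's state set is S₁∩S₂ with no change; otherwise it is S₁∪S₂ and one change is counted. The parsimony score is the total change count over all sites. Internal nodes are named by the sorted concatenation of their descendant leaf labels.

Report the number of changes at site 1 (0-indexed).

4

JQ@0: {T} ∩ {T} = {T} (intersection, +0)
AJQ@0: {C} ∪ {T} = {C,T} (union, +1)
LX@0: {T} ∪ {C} = {C,T} (union, +1)
LSX@0: {C,T} ∩ {T} = {T} (intersection, +0)
AJLQSX@0: {C,T} ∩ {T} = {T} (intersection, +0)
JQ@1: {T} ∪ {C} = {C,T} (union, +1)
AJQ@1: {G} ∪ {C,T} = {C,G,T} (union, +1)
LX@1: {T} ∪ {C} = {C,T} (union, +1)
LSX@1: {C,T} ∪ {G} = {C,G,T} (union, +1)
AJLQSX@1: {C,G,T} ∩ {C,G,T} = {C,G,T} (intersection, +0)
JQ@2: {A} ∩ {A} = {A} (intersection, +0)
AJQ@2: {T} ∪ {A} = {A,T} (union, +1)
LX@2: {T} ∪ {G} = {G,T} (union, +1)
LSX@2: {G,T} ∩ {G} = {G} (intersection, +0)
AJLQSX@2: {A,T} ∪ {G} = {A,G,T} (union, +1)
per-site changes: [2, 4, 3]; total = 9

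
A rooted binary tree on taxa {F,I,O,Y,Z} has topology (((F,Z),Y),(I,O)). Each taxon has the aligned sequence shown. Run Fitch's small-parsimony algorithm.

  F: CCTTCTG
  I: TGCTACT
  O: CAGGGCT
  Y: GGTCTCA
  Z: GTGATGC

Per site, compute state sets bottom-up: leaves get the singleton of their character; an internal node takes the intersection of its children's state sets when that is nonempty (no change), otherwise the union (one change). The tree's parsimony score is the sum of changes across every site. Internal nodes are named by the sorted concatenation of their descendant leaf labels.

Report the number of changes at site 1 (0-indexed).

site 0, node FZ: F={C} ∪ Z={G} → {C,G} (+1)
site 0, node FYZ: FZ={C,G} ∩ Y={G} → {G} (+0)
site 0, node IO: I={T} ∪ O={C} → {C,T} (+1)
site 0, node FIOYZ: FYZ={G} ∪ IO={C,T} → {C,G,T} (+1)
site 1, node FZ: F={C} ∪ Z={T} → {C,T} (+1)
site 1, node FYZ: FZ={C,T} ∪ Y={G} → {C,G,T} (+1)
site 1, node IO: I={G} ∪ O={A} → {A,G} (+1)
site 1, node FIOYZ: FYZ={C,G,T} ∩ IO={A,G} → {G} (+0)
site 2, node FZ: F={T} ∪ Z={G} → {G,T} (+1)
site 2, node FYZ: FZ={G,T} ∩ Y={T} → {T} (+0)
site 2, node IO: I={C} ∪ O={G} → {C,G} (+1)
site 2, node FIOYZ: FYZ={T} ∪ IO={C,G} → {C,G,T} (+1)
site 3, node FZ: F={T} ∪ Z={A} → {A,T} (+1)
site 3, node FYZ: FZ={A,T} ∪ Y={C} → {A,C,T} (+1)
site 3, node IO: I={T} ∪ O={G} → {G,T} (+1)
site 3, node FIOYZ: FYZ={A,C,T} ∩ IO={G,T} → {T} (+0)
site 4, node FZ: F={C} ∪ Z={T} → {C,T} (+1)
site 4, node FYZ: FZ={C,T} ∩ Y={T} → {T} (+0)
site 4, node IO: I={A} ∪ O={G} → {A,G} (+1)
site 4, node FIOYZ: FYZ={T} ∪ IO={A,G} → {A,G,T} (+1)
site 5, node FZ: F={T} ∪ Z={G} → {G,T} (+1)
site 5, node FYZ: FZ={G,T} ∪ Y={C} → {C,G,T} (+1)
site 5, node IO: I={C} ∩ O={C} → {C} (+0)
site 5, node FIOYZ: FYZ={C,G,T} ∩ IO={C} → {C} (+0)
site 6, node FZ: F={G} ∪ Z={C} → {C,G} (+1)
site 6, node FYZ: FZ={C,G} ∪ Y={A} → {A,C,G} (+1)
site 6, node IO: I={T} ∩ O={T} → {T} (+0)
site 6, node FIOYZ: FYZ={A,C,G} ∪ IO={T} → {A,C,G,T} (+1)
per-site changes: [3, 3, 3, 3, 3, 2, 3]; total = 20

3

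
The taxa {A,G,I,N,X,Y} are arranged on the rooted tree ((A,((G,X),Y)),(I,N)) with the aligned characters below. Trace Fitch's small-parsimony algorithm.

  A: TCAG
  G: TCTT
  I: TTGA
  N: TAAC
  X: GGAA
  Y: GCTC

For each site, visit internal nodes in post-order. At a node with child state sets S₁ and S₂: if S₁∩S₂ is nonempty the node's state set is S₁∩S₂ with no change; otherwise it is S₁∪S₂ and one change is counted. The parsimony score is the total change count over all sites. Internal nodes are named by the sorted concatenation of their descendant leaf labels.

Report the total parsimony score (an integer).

site 0, node GX: G={T} ∪ X={G} → {G,T} (+1)
site 0, node GXY: GX={G,T} ∩ Y={G} → {G} (+0)
site 0, node AGXY: A={T} ∪ GXY={G} → {G,T} (+1)
site 0, node IN: I={T} ∩ N={T} → {T} (+0)
site 0, node AGINXY: AGXY={G,T} ∩ IN={T} → {T} (+0)
site 1, node GX: G={C} ∪ X={G} → {C,G} (+1)
site 1, node GXY: GX={C,G} ∩ Y={C} → {C} (+0)
site 1, node AGXY: A={C} ∩ GXY={C} → {C} (+0)
site 1, node IN: I={T} ∪ N={A} → {A,T} (+1)
site 1, node AGINXY: AGXY={C} ∪ IN={A,T} → {A,C,T} (+1)
site 2, node GX: G={T} ∪ X={A} → {A,T} (+1)
site 2, node GXY: GX={A,T} ∩ Y={T} → {T} (+0)
site 2, node AGXY: A={A} ∪ GXY={T} → {A,T} (+1)
site 2, node IN: I={G} ∪ N={A} → {A,G} (+1)
site 2, node AGINXY: AGXY={A,T} ∩ IN={A,G} → {A} (+0)
site 3, node GX: G={T} ∪ X={A} → {A,T} (+1)
site 3, node GXY: GX={A,T} ∪ Y={C} → {A,C,T} (+1)
site 3, node AGXY: A={G} ∪ GXY={A,C,T} → {A,C,G,T} (+1)
site 3, node IN: I={A} ∪ N={C} → {A,C} (+1)
site 3, node AGINXY: AGXY={A,C,G,T} ∩ IN={A,C} → {A,C} (+0)
per-site changes: [2, 3, 3, 4]; total = 12

12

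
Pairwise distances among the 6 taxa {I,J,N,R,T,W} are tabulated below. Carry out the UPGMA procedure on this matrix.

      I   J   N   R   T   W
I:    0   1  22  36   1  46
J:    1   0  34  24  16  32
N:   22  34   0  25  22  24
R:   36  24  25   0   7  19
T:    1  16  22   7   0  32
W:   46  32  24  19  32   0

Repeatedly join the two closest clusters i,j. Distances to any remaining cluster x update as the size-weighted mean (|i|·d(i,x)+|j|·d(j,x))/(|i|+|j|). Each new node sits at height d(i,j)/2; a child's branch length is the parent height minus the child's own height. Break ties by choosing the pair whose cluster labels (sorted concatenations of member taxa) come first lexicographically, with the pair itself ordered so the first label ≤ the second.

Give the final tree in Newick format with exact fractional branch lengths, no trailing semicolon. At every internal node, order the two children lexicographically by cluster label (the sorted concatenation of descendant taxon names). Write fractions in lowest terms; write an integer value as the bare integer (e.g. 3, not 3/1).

(((I:1/2,J:1/2):73/8,(R:7/2,T:7/2):49/8):39/8,(N:12,W:12):5/2)

1. join I+J (d=1) ⇒ IJ; edges |I|=1/2, |J|=1/2
  updated: d(IJ,N)=28, d(IJ,R)=30, d(IJ,T)=17/2, d(IJ,W)=39
2. join R+T (d=7) ⇒ RT; edges |R|=7/2, |T|=7/2
  updated: d(IJ,RT)=77/4, d(N,RT)=47/2, d(RT,W)=51/2
3. join IJ+RT (d=77/4) ⇒ IJRT; edges |IJ|=73/8, |RT|=49/8
  updated: d(IJRT,N)=103/4, d(IJRT,W)=129/4
4. join N+W (d=24) ⇒ NW; edges |N|=12, |W|=12
  updated: d(IJRT,NW)=29
5. join IJRT+NW (d=29) ⇒ IJNRTW; edges |IJRT|=39/8, |NW|=5/2
final tree: (((I:1/2,J:1/2):73/8,(R:7/2,T:7/2):49/8):39/8,(N:12,W:12):5/2)
total length: 437/8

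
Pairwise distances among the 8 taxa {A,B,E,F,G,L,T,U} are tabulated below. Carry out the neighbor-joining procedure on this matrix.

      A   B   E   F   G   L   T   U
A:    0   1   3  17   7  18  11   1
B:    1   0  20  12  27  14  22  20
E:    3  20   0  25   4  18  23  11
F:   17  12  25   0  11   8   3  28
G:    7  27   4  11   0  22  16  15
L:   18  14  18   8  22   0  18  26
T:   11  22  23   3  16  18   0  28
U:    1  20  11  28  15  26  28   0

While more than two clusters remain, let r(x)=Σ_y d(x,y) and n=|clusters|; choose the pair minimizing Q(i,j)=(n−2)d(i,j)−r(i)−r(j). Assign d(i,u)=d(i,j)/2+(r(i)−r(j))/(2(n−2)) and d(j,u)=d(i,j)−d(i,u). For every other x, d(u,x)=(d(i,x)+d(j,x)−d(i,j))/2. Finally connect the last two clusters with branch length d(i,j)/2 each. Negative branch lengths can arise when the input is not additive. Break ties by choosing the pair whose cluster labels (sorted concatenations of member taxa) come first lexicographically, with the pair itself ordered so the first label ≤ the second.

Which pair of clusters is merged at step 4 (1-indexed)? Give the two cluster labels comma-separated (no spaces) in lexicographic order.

iteration 1: select F,T (d=3, Q=-207); attach at lengths (1/12, 35/12); label the merged cluster FT
  updated: d(A,FT)=25/2, d(B,FT)=31/2, d(E,FT)=45/2, d(FT,G)=12, d(FT,L)=23/2, d(FT,U)=53/2
iteration 2: select FT,L (d=23/2, Q=-305/2); attach at lengths (97/20, 133/20); label the merged cluster FLT
  updated: d(A,FLT)=19/2, d(B,FLT)=9, d(E,FLT)=29/2, d(FLT,G)=45/4, d(FLT,U)=41/2
iteration 3: select B,FLT (d=9, Q=-423/4); attach at lengths (193/32, 95/32); label the merged cluster BFLT
  updated: d(A,BFLT)=3/4, d(BFLT,E)=51/4, d(BFLT,G)=117/8, d(BFLT,U)=63/4
iteration 4: select E,G (d=4, Q=-475/8); attach at lengths (17/48, 175/48); label the merged cluster EG
  updated: d(A,EG)=3, d(BFLT,EG)=187/16, d(EG,U)=11
iteration 5: select A,BFLT (d=3/4, Q=-503/16); attach at lengths (-351/64, 399/64); label the merged cluster ABFLT
  updated: d(ABFLT,EG)=223/32, d(ABFLT,U)=8
iteration 6: select ABFLT,EG (d=223/32, Q=-831/32); attach at lengths (127/64, 319/64); label the merged cluster ABEFGLT
  updated: d(ABEFGLT,U)=385/64
iteration 7: select ABEFGLT,U (d=385/64); attach at lengths (385/128, 385/128); label the merged cluster ABEFGLTU
final tree: (((A:-351/64,(B:193/32,((F:1/12,T:35/12):97/20,L:133/20):95/32):399/64):127/64,(E:17/48,G:175/48):319/64):385/128,U:385/128)
total length: 2639/64

E,G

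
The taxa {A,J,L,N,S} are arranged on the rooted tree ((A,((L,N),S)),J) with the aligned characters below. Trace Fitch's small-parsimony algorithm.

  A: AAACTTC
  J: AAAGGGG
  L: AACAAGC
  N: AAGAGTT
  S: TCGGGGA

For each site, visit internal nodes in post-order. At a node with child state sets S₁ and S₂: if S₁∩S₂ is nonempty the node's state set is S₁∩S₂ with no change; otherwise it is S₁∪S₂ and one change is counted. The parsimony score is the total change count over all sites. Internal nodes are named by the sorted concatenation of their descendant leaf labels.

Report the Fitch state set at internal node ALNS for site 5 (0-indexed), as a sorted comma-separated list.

LN@0: {A} ∩ {A} = {A} (intersection, +0)
LNS@0: {A} ∪ {T} = {A,T} (union, +1)
ALNS@0: {A} ∩ {A,T} = {A} (intersection, +0)
AJLNS@0: {A} ∩ {A} = {A} (intersection, +0)
LN@1: {A} ∩ {A} = {A} (intersection, +0)
LNS@1: {A} ∪ {C} = {A,C} (union, +1)
ALNS@1: {A} ∩ {A,C} = {A} (intersection, +0)
AJLNS@1: {A} ∩ {A} = {A} (intersection, +0)
LN@2: {C} ∪ {G} = {C,G} (union, +1)
LNS@2: {C,G} ∩ {G} = {G} (intersection, +0)
ALNS@2: {A} ∪ {G} = {A,G} (union, +1)
AJLNS@2: {A,G} ∩ {A} = {A} (intersection, +0)
LN@3: {A} ∩ {A} = {A} (intersection, +0)
LNS@3: {A} ∪ {G} = {A,G} (union, +1)
ALNS@3: {C} ∪ {A,G} = {A,C,G} (union, +1)
AJLNS@3: {A,C,G} ∩ {G} = {G} (intersection, +0)
LN@4: {A} ∪ {G} = {A,G} (union, +1)
LNS@4: {A,G} ∩ {G} = {G} (intersection, +0)
ALNS@4: {T} ∪ {G} = {G,T} (union, +1)
AJLNS@4: {G,T} ∩ {G} = {G} (intersection, +0)
LN@5: {G} ∪ {T} = {G,T} (union, +1)
LNS@5: {G,T} ∩ {G} = {G} (intersection, +0)
ALNS@5: {T} ∪ {G} = {G,T} (union, +1)
AJLNS@5: {G,T} ∩ {G} = {G} (intersection, +0)
LN@6: {C} ∪ {T} = {C,T} (union, +1)
LNS@6: {C,T} ∪ {A} = {A,C,T} (union, +1)
ALNS@6: {C} ∩ {A,C,T} = {C} (intersection, +0)
AJLNS@6: {C} ∪ {G} = {C,G} (union, +1)
per-site changes: [1, 1, 2, 2, 2, 2, 3]; total = 13

G,T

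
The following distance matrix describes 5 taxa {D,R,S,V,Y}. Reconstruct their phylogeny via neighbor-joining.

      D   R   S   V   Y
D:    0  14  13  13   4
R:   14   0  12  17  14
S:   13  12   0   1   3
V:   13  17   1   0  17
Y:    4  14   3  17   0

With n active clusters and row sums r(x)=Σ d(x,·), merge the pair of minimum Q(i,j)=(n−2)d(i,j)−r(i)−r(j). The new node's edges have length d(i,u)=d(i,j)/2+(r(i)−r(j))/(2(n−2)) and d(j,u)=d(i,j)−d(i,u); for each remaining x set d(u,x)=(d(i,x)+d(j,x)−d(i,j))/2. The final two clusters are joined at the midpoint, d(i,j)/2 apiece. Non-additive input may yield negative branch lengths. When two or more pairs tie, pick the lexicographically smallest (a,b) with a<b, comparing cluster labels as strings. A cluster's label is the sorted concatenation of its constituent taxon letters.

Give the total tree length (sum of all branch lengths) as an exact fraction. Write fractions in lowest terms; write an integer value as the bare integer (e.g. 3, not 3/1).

45/2

iteration 1: select S,V (d=1, Q=-74); attach at lengths (-8/3, 11/3); label the merged cluster SV
  updated: d(D,SV)=25/2, d(R,SV)=14, d(SV,Y)=19/2
iteration 2: select D,Y (d=4, Q=-50); attach at lengths (11/4, 5/4); label the merged cluster DY
  updated: d(DY,R)=12, d(DY,SV)=9
iteration 3: select DY,R (d=12, Q=-35); attach at lengths (7/2, 17/2); label the merged cluster DRY
  updated: d(DRY,SV)=11/2
iteration 4: select DRY,SV (d=11/2); attach at lengths (11/4, 11/4); label the merged cluster DRSVY
final tree: (((D:11/4,Y:5/4):7/2,R:17/2):11/4,(S:-8/3,V:11/3):11/4)
total length: 45/2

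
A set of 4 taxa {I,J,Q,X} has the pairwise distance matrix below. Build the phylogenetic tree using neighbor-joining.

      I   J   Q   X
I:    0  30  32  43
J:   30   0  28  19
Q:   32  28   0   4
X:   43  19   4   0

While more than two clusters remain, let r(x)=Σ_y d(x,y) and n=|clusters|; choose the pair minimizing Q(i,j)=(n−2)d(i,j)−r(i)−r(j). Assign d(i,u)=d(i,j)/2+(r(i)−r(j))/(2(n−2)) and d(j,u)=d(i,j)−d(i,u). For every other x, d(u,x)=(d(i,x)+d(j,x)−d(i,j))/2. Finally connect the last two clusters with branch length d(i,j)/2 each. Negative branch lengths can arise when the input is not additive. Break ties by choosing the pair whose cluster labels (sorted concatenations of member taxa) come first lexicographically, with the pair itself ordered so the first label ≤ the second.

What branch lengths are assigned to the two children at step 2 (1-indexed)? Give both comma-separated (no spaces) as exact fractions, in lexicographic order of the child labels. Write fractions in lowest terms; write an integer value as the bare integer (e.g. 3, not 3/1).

iteration 1: select I,J (d=30, Q=-122); attach at lengths (22, 8); label the merged cluster IJ
  updated: d(IJ,Q)=15, d(IJ,X)=16
iteration 2: select IJ,Q (d=15, Q=-35); attach at lengths (27/2, 3/2); label the merged cluster IJQ
  updated: d(IJQ,X)=5/2
iteration 3: select IJQ,X (d=5/2); attach at lengths (5/4, 5/4); label the merged cluster IJQX
final tree: (((I:22,J:8):27/2,Q:3/2):5/4,X:5/4)
total length: 95/2

27/2,3/2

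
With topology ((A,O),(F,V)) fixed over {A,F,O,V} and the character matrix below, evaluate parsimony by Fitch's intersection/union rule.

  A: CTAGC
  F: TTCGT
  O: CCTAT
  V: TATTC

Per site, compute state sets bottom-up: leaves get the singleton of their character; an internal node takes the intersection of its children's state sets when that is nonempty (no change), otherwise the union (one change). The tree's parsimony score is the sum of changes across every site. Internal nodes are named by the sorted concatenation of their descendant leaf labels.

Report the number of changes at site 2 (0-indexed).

site 0, node AO: A={C} ∩ O={C} → {C} (+0)
site 0, node FV: F={T} ∩ V={T} → {T} (+0)
site 0, node AFOV: AO={C} ∪ FV={T} → {C,T} (+1)
site 1, node AO: A={T} ∪ O={C} → {C,T} (+1)
site 1, node FV: F={T} ∪ V={A} → {A,T} (+1)
site 1, node AFOV: AO={C,T} ∩ FV={A,T} → {T} (+0)
site 2, node AO: A={A} ∪ O={T} → {A,T} (+1)
site 2, node FV: F={C} ∪ V={T} → {C,T} (+1)
site 2, node AFOV: AO={A,T} ∩ FV={C,T} → {T} (+0)
site 3, node AO: A={G} ∪ O={A} → {A,G} (+1)
site 3, node FV: F={G} ∪ V={T} → {G,T} (+1)
site 3, node AFOV: AO={A,G} ∩ FV={G,T} → {G} (+0)
site 4, node AO: A={C} ∪ O={T} → {C,T} (+1)
site 4, node FV: F={T} ∪ V={C} → {C,T} (+1)
site 4, node AFOV: AO={C,T} ∩ FV={C,T} → {C,T} (+0)
per-site changes: [1, 2, 2, 2, 2]; total = 9

2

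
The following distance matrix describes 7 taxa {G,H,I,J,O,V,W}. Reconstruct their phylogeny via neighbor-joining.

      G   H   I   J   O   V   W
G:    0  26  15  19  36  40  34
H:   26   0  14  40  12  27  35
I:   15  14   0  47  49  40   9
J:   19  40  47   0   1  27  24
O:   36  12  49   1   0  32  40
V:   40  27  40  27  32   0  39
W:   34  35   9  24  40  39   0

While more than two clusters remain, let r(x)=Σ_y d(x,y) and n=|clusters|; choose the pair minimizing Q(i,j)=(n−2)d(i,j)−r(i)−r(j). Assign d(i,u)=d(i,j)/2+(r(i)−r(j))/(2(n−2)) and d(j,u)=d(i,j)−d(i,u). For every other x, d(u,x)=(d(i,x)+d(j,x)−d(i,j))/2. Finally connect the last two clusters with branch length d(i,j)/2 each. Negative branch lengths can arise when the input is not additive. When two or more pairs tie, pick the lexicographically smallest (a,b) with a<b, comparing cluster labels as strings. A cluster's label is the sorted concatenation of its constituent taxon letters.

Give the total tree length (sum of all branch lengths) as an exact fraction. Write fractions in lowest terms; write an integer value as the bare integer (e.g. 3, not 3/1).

305/4

step 1: merge (J,O) at d=1, Q=-323; branch lengths J→-7/10, O→17/10; new cluster JO
  updated: d(G,JO)=27, d(H,JO)=51/2, d(I,JO)=95/2, d(JO,V)=29, d(JO,W)=63/2
step 2: merge (I,W) at d=9, Q=-238; branch lengths I→13/8, W→59/8; new cluster IW
  updated: d(G,IW)=20, d(H,IW)=20, d(IW,JO)=35, d(IW,V)=35
step 3: merge (G,IW) at d=20, Q=-163; branch lengths G→21/2, IW→19/2; new cluster GIW
  updated: d(GIW,H)=13, d(GIW,JO)=21, d(GIW,V)=55/2
step 4: merge (GIW,H) at d=13, Q=-101; branch lengths GIW→11/2, H→15/2; new cluster GHIW
  updated: d(GHIW,JO)=67/4, d(GHIW,V)=83/4
step 5: merge (GHIW,JO) at d=67/4, Q=-133/2; branch lengths GHIW→17/4, JO→25/2; new cluster GHIJOW
  updated: d(GHIJOW,V)=33/2
step 6: merge (GHIJOW,V) at d=33/2; branch lengths GHIJOW→33/4, V→33/4; new cluster GHIJOVW
final tree: ((((G:21/2,(I:13/8,W:59/8):19/2):11/2,H:15/2):17/4,(J:-7/10,O:17/10):25/2):33/4,V:33/4)
total length: 305/4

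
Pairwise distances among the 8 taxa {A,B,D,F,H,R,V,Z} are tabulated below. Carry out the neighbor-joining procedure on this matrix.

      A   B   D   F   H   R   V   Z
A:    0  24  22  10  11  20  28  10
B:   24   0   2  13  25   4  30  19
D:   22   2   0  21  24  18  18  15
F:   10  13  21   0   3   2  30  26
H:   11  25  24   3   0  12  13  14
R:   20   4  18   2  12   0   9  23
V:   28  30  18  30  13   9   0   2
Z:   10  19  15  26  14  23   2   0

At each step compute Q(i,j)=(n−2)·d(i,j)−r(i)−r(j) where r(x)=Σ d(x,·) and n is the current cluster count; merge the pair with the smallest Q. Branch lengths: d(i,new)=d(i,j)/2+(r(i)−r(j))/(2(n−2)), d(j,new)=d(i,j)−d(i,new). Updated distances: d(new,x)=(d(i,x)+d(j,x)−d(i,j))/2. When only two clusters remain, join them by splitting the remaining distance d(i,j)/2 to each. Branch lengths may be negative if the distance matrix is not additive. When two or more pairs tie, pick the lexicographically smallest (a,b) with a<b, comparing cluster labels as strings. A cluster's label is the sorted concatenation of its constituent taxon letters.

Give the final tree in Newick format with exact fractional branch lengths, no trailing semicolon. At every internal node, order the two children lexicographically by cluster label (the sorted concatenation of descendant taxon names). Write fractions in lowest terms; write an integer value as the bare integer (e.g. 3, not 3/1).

(((A:215/32,(((B:-1/10,D:21/10):71/8,R:9/8):7/4,(V:11/4,Z:-3/4):10):141/32):73/32,F:63/32):33/64,H:33/64)

step 1: merge (V,Z) at d=2, Q=-227; branch lengths V→11/4, Z→-3/4; new cluster VZ
  updated: d(A,VZ)=18, d(B,VZ)=47/2, d(D,VZ)=31/2, d(F,VZ)=27, d(H,VZ)=25/2, d(R,VZ)=15
step 2: merge (B,D) at d=2, Q=-184; branch lengths B→-1/10, D→21/10; new cluster BD
  updated: d(A,BD)=22, d(BD,F)=16, d(BD,H)=47/2, d(BD,R)=10, d(BD,VZ)=37/2
step 3: merge (BD,R) at d=10, Q=-109; branch lengths BD→71/8, R→9/8; new cluster BDR
  updated: d(A,BDR)=16, d(BDR,F)=4, d(BDR,H)=51/4, d(BDR,VZ)=47/4
step 4: merge (BDR,VZ) at d=47/4, Q=-157/2; branch lengths BDR→7/4, VZ→10; new cluster BDRVZ
  updated: d(A,BDRVZ)=89/8, d(BDRVZ,F)=77/8, d(BDRVZ,H)=27/4
step 5: merge (A,BDRVZ) at d=89/8, Q=-299/8; branch lengths A→215/32, BDRVZ→141/32; new cluster ABDRVZ
  updated: d(ABDRVZ,F)=17/4, d(ABDRVZ,H)=53/16
step 6: merge (ABDRVZ,F) at d=17/4, Q=-169/16; branch lengths ABDRVZ→73/32, F→63/32; new cluster ABDFRVZ
  updated: d(ABDFRVZ,H)=33/32
step 7: merge (ABDFRVZ,H) at d=33/32; branch lengths ABDFRVZ→33/64, H→33/64; new cluster ABDFHRVZ
final tree: (((A:215/32,(((B:-1/10,D:21/10):71/8,R:9/8):7/4,(V:11/4,Z:-3/4):10):141/32):73/32,F:63/32):33/64,H:33/64)
total length: 1349/32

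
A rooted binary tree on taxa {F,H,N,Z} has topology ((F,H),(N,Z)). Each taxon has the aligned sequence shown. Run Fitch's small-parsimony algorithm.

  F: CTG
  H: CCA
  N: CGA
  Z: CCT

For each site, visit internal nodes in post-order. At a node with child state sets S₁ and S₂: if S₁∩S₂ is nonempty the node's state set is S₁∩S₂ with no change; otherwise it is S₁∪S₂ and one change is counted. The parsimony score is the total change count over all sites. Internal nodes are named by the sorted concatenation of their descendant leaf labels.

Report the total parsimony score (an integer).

4

FH@0: {C} ∩ {C} = {C} (intersection, +0)
NZ@0: {C} ∩ {C} = {C} (intersection, +0)
FHNZ@0: {C} ∩ {C} = {C} (intersection, +0)
FH@1: {T} ∪ {C} = {C,T} (union, +1)
NZ@1: {G} ∪ {C} = {C,G} (union, +1)
FHNZ@1: {C,T} ∩ {C,G} = {C} (intersection, +0)
FH@2: {G} ∪ {A} = {A,G} (union, +1)
NZ@2: {A} ∪ {T} = {A,T} (union, +1)
FHNZ@2: {A,G} ∩ {A,T} = {A} (intersection, +0)
per-site changes: [0, 2, 2]; total = 4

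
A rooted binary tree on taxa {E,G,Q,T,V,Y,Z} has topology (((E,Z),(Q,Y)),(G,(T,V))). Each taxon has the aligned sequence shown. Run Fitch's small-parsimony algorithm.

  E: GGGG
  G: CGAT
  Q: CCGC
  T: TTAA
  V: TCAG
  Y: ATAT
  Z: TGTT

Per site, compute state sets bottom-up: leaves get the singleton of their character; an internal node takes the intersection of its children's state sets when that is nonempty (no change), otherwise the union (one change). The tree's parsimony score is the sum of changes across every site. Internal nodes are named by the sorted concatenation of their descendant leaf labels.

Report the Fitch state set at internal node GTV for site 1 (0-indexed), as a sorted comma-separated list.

C,G,T

EZ@0: {G} ∪ {T} = {G,T} (union, +1)
QY@0: {C} ∪ {A} = {A,C} (union, +1)
EQYZ@0: {G,T} ∪ {A,C} = {A,C,G,T} (union, +1)
TV@0: {T} ∩ {T} = {T} (intersection, +0)
GTV@0: {C} ∪ {T} = {C,T} (union, +1)
EGQTVYZ@0: {A,C,G,T} ∩ {C,T} = {C,T} (intersection, +0)
EZ@1: {G} ∩ {G} = {G} (intersection, +0)
QY@1: {C} ∪ {T} = {C,T} (union, +1)
EQYZ@1: {G} ∪ {C,T} = {C,G,T} (union, +1)
TV@1: {T} ∪ {C} = {C,T} (union, +1)
GTV@1: {G} ∪ {C,T} = {C,G,T} (union, +1)
EGQTVYZ@1: {C,G,T} ∩ {C,G,T} = {C,G,T} (intersection, +0)
EZ@2: {G} ∪ {T} = {G,T} (union, +1)
QY@2: {G} ∪ {A} = {A,G} (union, +1)
EQYZ@2: {G,T} ∩ {A,G} = {G} (intersection, +0)
TV@2: {A} ∩ {A} = {A} (intersection, +0)
GTV@2: {A} ∩ {A} = {A} (intersection, +0)
EGQTVYZ@2: {G} ∪ {A} = {A,G} (union, +1)
EZ@3: {G} ∪ {T} = {G,T} (union, +1)
QY@3: {C} ∪ {T} = {C,T} (union, +1)
EQYZ@3: {G,T} ∩ {C,T} = {T} (intersection, +0)
TV@3: {A} ∪ {G} = {A,G} (union, +1)
GTV@3: {T} ∪ {A,G} = {A,G,T} (union, +1)
EGQTVYZ@3: {T} ∩ {A,G,T} = {T} (intersection, +0)
per-site changes: [4, 4, 3, 4]; total = 15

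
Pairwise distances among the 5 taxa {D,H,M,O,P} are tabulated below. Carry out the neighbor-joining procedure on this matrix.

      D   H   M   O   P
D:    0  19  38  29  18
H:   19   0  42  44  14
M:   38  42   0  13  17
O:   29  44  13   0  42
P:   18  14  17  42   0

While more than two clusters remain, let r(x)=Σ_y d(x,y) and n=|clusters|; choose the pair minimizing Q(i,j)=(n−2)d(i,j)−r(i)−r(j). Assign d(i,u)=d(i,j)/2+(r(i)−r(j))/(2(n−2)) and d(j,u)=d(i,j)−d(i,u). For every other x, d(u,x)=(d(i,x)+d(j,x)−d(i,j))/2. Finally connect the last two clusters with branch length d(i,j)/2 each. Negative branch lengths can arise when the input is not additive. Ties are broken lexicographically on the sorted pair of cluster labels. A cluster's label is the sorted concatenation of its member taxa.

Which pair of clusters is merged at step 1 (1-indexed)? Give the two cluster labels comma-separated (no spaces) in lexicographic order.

step 1: merge (M,O) at d=13, Q=-199; branch lengths M→7/2, O→19/2; new cluster MO
  updated: d(D,MO)=27, d(H,MO)=73/2, d(MO,P)=23
step 2: merge (D,MO) at d=27, Q=-193/2; branch lengths D→63/8, MO→153/8; new cluster DMO
  updated: d(DMO,H)=57/4, d(DMO,P)=7
step 3: merge (DMO,H) at d=57/4, Q=-141/4; branch lengths DMO→29/8, H→85/8; new cluster DHMO
  updated: d(DHMO,P)=27/8
step 4: merge (DHMO,P) at d=27/8; branch lengths DHMO→27/16, P→27/16; new cluster DHMOP
final tree: (((D:63/8,(M:7/2,O:19/2):153/8):29/8,H:85/8):27/16,P:27/16)
total length: 461/8

M,O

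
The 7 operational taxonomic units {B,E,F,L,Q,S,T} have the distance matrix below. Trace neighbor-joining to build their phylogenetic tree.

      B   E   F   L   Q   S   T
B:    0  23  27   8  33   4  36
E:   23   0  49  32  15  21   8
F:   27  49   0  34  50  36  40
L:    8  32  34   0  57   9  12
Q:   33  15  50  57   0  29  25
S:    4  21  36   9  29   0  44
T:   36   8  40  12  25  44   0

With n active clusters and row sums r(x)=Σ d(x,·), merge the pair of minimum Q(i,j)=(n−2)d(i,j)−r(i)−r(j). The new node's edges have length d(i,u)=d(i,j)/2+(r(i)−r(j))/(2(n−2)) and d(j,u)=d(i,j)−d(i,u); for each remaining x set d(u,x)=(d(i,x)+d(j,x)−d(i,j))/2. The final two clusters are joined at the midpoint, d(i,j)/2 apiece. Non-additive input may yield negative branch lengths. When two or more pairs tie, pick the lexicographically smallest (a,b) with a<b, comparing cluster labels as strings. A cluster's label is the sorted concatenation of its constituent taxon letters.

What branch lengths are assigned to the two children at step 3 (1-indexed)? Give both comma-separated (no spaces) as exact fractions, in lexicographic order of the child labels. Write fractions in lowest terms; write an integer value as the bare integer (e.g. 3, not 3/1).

iteration 1: select E,Q (d=15, Q=-282); attach at lengths (7/5, 68/5); label the merged cluster EQ
  updated: d(B,EQ)=41/2, d(EQ,F)=42, d(EQ,L)=37, d(EQ,S)=35/2, d(EQ,T)=9
iteration 2: select EQ,T (d=9, Q=-231); attach at lengths (21/8, 51/8); label the merged cluster EQT
  updated: d(B,EQT)=95/4, d(EQT,F)=73/2, d(EQT,L)=20, d(EQT,S)=105/4
iteration 3: select EQT,F (d=73/2, Q=-261/2); attach at lengths (55/4, 91/4); label the merged cluster EFQT
  updated: d(B,EFQT)=57/8, d(EFQT,L)=35/4, d(EFQT,S)=103/8
iteration 4: select B,S (d=4, Q=-37); attach at lengths (5/16, 59/16); label the merged cluster BS
  updated: d(BS,EFQT)=8, d(BS,L)=13/2
iteration 5: select BS,EFQT (d=8, Q=-93/4); attach at lengths (23/8, 41/8); label the merged cluster BEFQST
  updated: d(BEFQST,L)=29/8
iteration 6: select BEFQST,L (d=29/8); attach at lengths (29/16, 29/16); label the merged cluster BEFLQST
final tree: (((B:5/16,S:59/16):23/8,(((E:7/5,Q:68/5):21/8,T:51/8):55/4,F:91/4):41/8):29/16,L:29/16)
total length: 609/8

55/4,91/4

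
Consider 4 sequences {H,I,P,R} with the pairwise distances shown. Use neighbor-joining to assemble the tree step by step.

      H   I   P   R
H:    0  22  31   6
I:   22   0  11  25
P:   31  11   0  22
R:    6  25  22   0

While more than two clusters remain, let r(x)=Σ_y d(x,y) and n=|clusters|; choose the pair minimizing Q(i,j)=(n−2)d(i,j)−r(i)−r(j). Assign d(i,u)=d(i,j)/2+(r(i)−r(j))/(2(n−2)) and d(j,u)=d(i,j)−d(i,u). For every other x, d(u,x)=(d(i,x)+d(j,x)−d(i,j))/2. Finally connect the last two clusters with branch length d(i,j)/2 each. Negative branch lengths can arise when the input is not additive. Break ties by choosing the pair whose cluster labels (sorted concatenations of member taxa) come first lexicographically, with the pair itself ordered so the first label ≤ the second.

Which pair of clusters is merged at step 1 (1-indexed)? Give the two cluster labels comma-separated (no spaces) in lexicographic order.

step 1: merge (H,R) at d=6, Q=-100; branch lengths H→9/2, R→3/2; new cluster HR
  updated: d(HR,I)=41/2, d(HR,P)=47/2
step 2: merge (HR,I) at d=41/2, Q=-55; branch lengths HR→33/2, I→4; new cluster HIR
  updated: d(HIR,P)=7
step 3: merge (HIR,P) at d=7; branch lengths HIR→7/2, P→7/2; new cluster HIPR
final tree: (((H:9/2,R:3/2):33/2,I:4):7/2,P:7/2)
total length: 67/2

H,R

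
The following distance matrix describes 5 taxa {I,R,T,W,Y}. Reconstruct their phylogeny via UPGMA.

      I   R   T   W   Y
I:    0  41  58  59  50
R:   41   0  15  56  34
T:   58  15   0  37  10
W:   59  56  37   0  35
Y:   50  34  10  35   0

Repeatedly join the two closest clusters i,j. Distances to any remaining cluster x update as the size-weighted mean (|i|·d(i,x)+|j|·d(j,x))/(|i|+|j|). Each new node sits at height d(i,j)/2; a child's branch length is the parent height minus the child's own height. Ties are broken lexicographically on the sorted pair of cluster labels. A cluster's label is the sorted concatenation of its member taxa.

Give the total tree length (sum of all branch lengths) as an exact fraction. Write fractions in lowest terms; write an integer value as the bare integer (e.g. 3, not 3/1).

1087/12

step 1: merge (T,Y) at d=10; branch lengths T→5, Y→5; new cluster TY
  updated: d(I,TY)=54, d(R,TY)=49/2, d(TY,W)=36
step 2: merge (R,TY) at d=49/2; branch lengths R→49/4, TY→29/4; new cluster RTY
  updated: d(I,RTY)=149/3, d(RTY,W)=128/3
step 3: merge (RTY,W) at d=128/3; branch lengths RTY→109/12, W→64/3; new cluster RTWY
  updated: d(I,RTWY)=52
step 4: merge (I,RTWY) at d=52; branch lengths I→26, RTWY→14/3; new cluster IRTWY
final tree: (I:26,((R:49/4,(T:5,Y:5):29/4):109/12,W:64/3):14/3)
total length: 1087/12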